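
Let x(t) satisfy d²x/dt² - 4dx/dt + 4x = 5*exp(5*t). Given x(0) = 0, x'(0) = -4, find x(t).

x = -5*exp(2*t)/9 + 5*exp(5*t)/9 - 17*t*exp(2*t)/3

Characteristic equation r² - 4r + 4 = 0 has discriminant (-4)² - 4·(4) = 0, so r = 2 is a repeated root.
Hence x_h = (C1 + C2*t)*exp(2*t).
Try x_p = A*exp(5*t). Substituting into the equation and dividing by exp(5*t) gives A = 5/9, so x_p = 5*exp(5*t)/9.
General solution: x = 5*exp(5*t)/9 + C1*exp(2*t) + C2*t*exp(2*t).
Apply the initial conditions: x(0) = 5/9 + C1 = 0 and x'(0) = 25/9 + C2 + 2*C1 = -4. Solving gives C1 = -5/9, C2 = -17/3.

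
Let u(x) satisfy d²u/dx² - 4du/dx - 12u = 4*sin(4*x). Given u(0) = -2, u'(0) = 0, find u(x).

Characteristic equation r² - 4r - 12 = 0 factors as (r + 2)(r - 6) = 0, so r = -2, 6.
Hence u_h = C1*exp(-2*x) + C2*exp(6*x).
Try u_p = A*cos(4*x) + B*sin(4*x). Substituting and equating the coefficients of cos(4x) and sin(4x) gives A = 4/65, B = -7/65, so u_p = -7*sin(4*x)/65 + 4*cos(4*x)/65.
General solution: u = -7*sin(4*x)/65 + 4*cos(4*x)/65 + C1*exp(-2*x) + C2*exp(6*x).
Apply the initial conditions: u(0) = 4/65 + C1 + C2 = -2 and u'(0) = -28/65 - 2*C1 + 6*C2 = 0. Solving gives C1 = -8/5, C2 = -6/13.

u = -8*exp(-2*x)/5 - 7*sin(4*x)/65 - 6*exp(6*x)/13 + 4*cos(4*x)/65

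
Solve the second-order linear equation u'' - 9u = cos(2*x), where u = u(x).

Characteristic equation r² - 9 = 0 factors as (r - 3)(r + 3) = 0, so r = 3, -3.
Hence u_h = C1*exp(3*x) + C2*exp(-3*x).
Try u_p = A*cos(2*x) + B*sin(2*x). Substituting and equating the coefficients of cos(2x) and sin(2x) gives A = -1/13, B = 0, so u_p = -cos(2*x)/13.

u = -cos(2*x)/13 + C1*exp(3*x) + C2*exp(-3*x)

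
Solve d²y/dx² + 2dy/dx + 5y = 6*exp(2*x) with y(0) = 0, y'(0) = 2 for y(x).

y = 6*exp(2*x)/13 - 6*cos(2*x)*exp(-x)/13 + 4*exp(-x)*sin(2*x)/13

Characteristic equation r² + 2r + 5 = 0 has discriminant (2)² - 4·(5) = -16 < 0, so r = -1 ± 2i.
Hence y_h = C1*cos(2*x)*exp(-x) + C2*exp(-x)*sin(2*x).
Try y_p = A*exp(2*x). Substituting into the equation and dividing by exp(2*x) gives A = 6/13, so y_p = 6*exp(2*x)/13.
General solution: y = 6*exp(2*x)/13 + C1*cos(2*x)*exp(-x) + C2*exp(-x)*sin(2*x).
Apply the initial conditions: y(0) = 6/13 + C1 = 0 and y'(0) = 12/13 - C1 + 2*C2 = 2. Solving gives C1 = -6/13, C2 = 4/13.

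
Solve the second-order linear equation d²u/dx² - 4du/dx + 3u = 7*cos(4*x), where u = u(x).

u = -112*sin(4*x)/425 - 91*cos(4*x)/425 + C1*exp(x) + C2*exp(3*x)

Characteristic equation r² - 4r + 3 = 0 factors as (r - 1)(r - 3) = 0, so r = 1, 3.
Hence u_h = C1*exp(x) + C2*exp(3*x).
Try u_p = A*cos(4*x) + B*sin(4*x). Substituting and equating the coefficients of cos(4x) and sin(4x) gives A = -91/425, B = -112/425, so u_p = -112*sin(4*x)/425 - 91*cos(4*x)/425.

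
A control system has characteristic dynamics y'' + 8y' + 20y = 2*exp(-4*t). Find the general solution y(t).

Characteristic equation r² + 8r + 20 = 0 has discriminant (8)² - 4·(20) = -16 < 0, so r = -4 ± 2i.
Hence y_h = C1*cos(2*t)*exp(-4*t) + C2*exp(-4*t)*sin(2*t).
Try y_p = A*exp(-4*t). Substituting into the equation and dividing by exp(-4*t) gives A = 1/2, so y_p = exp(-4*t)/2.

y = exp(-4*t)/2 + C1*cos(2*t)*exp(-4*t) + C2*exp(-4*t)*sin(2*t)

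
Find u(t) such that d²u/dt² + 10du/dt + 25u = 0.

Characteristic equation r² + 10r + 25 = 0 has discriminant (10)² - 4·(25) = 0, so r = -5 is a repeated root.
Hence u_h = (C1 + C2*t)*exp(-5*t).

u = C1*exp(-5*t) + C2*t*exp(-5*t)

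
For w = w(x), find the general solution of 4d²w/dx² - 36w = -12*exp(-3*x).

w = C1*exp(-3*x) + C2*exp(3*x) + x*exp(-3*x)/2

Divide through by 4: w'' - 9w = -3*exp(-3*x).
Characteristic equation r² - 9 = 0 factors as (r + 3)(r - 3) = 0, so r = -3, 3.
Hence w_h = C1*exp(-3*x) + C2*exp(3*x).
Since exp(-3*x) solves the homogeneous equation (r = -3 is a root of multiplicity 1), multiply the trial by x. Try w_p = A*x*exp(-3*x). Substituting into the equation and dividing by exp(-3*x) gives A = 1/2, so w_p = x*exp(-3*x)/2.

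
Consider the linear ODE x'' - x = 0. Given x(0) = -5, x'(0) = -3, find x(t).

Characteristic equation r² - 1 = 0 factors as (r + 1)(r - 1) = 0, so r = -1, 1.
Hence x_h = C1*exp(-t) + C2*exp(t).
Apply the initial conditions: x(0) = C1 + C2 = -5 and x'(0) = C2 - C1 = -3. Solving gives C1 = -1, C2 = -4.

x = -exp(-t) - 4*exp(t)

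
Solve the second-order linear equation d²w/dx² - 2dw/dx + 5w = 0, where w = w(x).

Characteristic equation r² - 2r + 5 = 0 has discriminant (-2)² - 4·(5) = -16 < 0, so r = 1 ± 2i.
Hence w_h = C1*cos(2*x)*exp(x) + C2*exp(x)*sin(2*x).

w = C1*cos(2*x)*exp(x) + C2*exp(x)*sin(2*x)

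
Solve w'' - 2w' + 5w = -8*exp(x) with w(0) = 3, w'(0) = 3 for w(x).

Characteristic equation r² - 2r + 5 = 0 has discriminant (-2)² - 4·(5) = -16 < 0, so r = 1 ± 2i.
Hence w_h = C1*cos(2*x)*exp(x) + C2*exp(x)*sin(2*x).
Try w_p = A*exp(x). Substituting into the equation and dividing by exp(x) gives A = -2, so w_p = -2*exp(x).
General solution: w = -2*exp(x) + C1*cos(2*x)*exp(x) + C2*exp(x)*sin(2*x).
Apply the initial conditions: w(0) = -2 + C1 = 3 and w'(0) = -2 + C1 + 2*C2 = 3. Solving gives C1 = 5, C2 = 0.

w = -2*exp(x) + 5*cos(2*x)*exp(x)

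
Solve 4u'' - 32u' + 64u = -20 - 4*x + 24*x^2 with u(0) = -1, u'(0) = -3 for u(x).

Divide through by 4: u'' - 8u' + 16u = -5 - x + 6*x^2.
Characteristic equation r² - 8r + 16 = 0 has discriminant (-8)² - 4·(16) = 0, so r = 4 is a repeated root.
Hence u_h = (C1 + C2*x)*exp(4*x).
For the particular solution try u_p = A0 + A1*x + A2*x^2. Substituting and matching coefficients of each power of x gives A0 = -13/64, A1 = 5/16, A2 = 3/8, so u_p = -13/64 + 3*x^2/8 + 5*x/16.
General solution: u = -13/64 + 3*x^2/8 + 5*x/16 + C1*exp(4*x) + C2*x*exp(4*x).
Apply the initial conditions: u(0) = -13/64 + C1 = -1 and u'(0) = 5/16 + C2 + 4*C1 = -3. Solving gives C1 = -51/64, C2 = -1/8.

u = -13/64 - 51*exp(4*x)/64 + 3*x**2/8 + 5*x/16 - x*exp(4*x)/8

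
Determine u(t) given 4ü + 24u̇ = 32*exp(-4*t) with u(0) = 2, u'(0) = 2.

Divide through by 4: u'' + 6u' = 8*exp(-4*t).
Characteristic equation r² + 6r = 0 factors as (r + 6)r = 0, so r = -6, 0.
Hence u_h = C1*exp(-6*t) + C2.
Try u_p = A*exp(-4*t). Substituting into the equation and dividing by exp(-4*t) gives A = -1, so u_p = -exp(-4*t).
General solution: u = C2 - exp(-4*t) + C1*exp(-6*t).
Apply the initial conditions: u(0) = -1 + C1 + C2 = 2 and u'(0) = 4 - 6*C1 = 2. Solving gives C1 = 1/3, C2 = 8/3.

u = 8/3 - exp(-4*t) + exp(-6*t)/3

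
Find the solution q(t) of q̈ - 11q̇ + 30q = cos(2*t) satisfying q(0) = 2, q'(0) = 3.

q = -137*exp(6*t)/20 - 11*sin(2*t)/580 + 13*cos(2*t)/580 + 256*exp(5*t)/29

Characteristic equation r² - 11r + 30 = 0 factors as (r - 5)(r - 6) = 0, so r = 5, 6.
Hence q_h = C1*exp(5*t) + C2*exp(6*t).
Try q_p = A*cos(2*t) + B*sin(2*t). Substituting and equating the coefficients of cos(2t) and sin(2t) gives A = 13/580, B = -11/580, so q_p = -11*sin(2*t)/580 + 13*cos(2*t)/580.
General solution: q = -11*sin(2*t)/580 + 13*cos(2*t)/580 + C1*exp(5*t) + C2*exp(6*t).
Apply the initial conditions: q(0) = 13/580 + C1 + C2 = 2 and q'(0) = -11/290 + 5*C1 + 6*C2 = 3. Solving gives C1 = 256/29, C2 = -137/20.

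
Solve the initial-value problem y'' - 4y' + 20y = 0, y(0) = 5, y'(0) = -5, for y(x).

y = 5*cos(4*x)*exp(2*x) - 15*exp(2*x)*sin(4*x)/4

Characteristic equation r² - 4r + 20 = 0 has discriminant (-4)² - 4·(20) = -64 < 0, so r = 2 ± 4i.
Hence y_h = C1*cos(4*x)*exp(2*x) + C2*exp(2*x)*sin(4*x).
Apply the initial conditions: y(0) = C1 = 5 and y'(0) = 2*C1 + 4*C2 = -5. Solving gives C1 = 5, C2 = -15/4.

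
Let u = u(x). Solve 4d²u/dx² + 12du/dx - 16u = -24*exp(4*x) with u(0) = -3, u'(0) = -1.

Divide through by 4: u'' + 3u' - 4u = -6*exp(4*x).
Characteristic equation r² + 3r - 4 = 0 factors as (r + 4)(r - 1) = 0, so r = -4, 1.
Hence u_h = C1*exp(-4*x) + C2*exp(x).
Try u_p = A*exp(4*x). Substituting into the equation and dividing by exp(4*x) gives A = -1/4, so u_p = -exp(4*x)/4.
General solution: u = -exp(4*x)/4 + C1*exp(-4*x) + C2*exp(x).
Apply the initial conditions: u(0) = -1/4 + C1 + C2 = -3 and u'(0) = -1 + C2 - 4*C1 = -1. Solving gives C1 = -11/20, C2 = -11/5.

u = -11*exp(x)/5 - 11*exp(-4*x)/20 - exp(4*x)/4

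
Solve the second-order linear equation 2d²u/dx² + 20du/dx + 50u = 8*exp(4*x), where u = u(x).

u = 4*exp(4*x)/81 + C1*exp(-5*x) + C2*x*exp(-5*x)

Divide through by 2: u'' + 10u' + 25u = 4*exp(4*x).
Characteristic equation r² + 10r + 25 = 0 has discriminant (10)² - 4·(25) = 0, so r = -5 is a repeated root.
Hence u_h = (C1 + C2*x)*exp(-5*x).
Try u_p = A*exp(4*x). Substituting into the equation and dividing by exp(4*x) gives A = 4/81, so u_p = 4*exp(4*x)/81.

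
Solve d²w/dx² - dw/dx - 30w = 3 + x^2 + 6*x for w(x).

Characteristic equation r² - r - 30 = 0 factors as (r + 5)(r - 6) = 0, so r = -5, 6.
Hence w_h = C1*exp(-5*x) + C2*exp(6*x).
For the particular solution try w_p = A0 + A1*x + A2*x^2. Substituting and matching coefficients of each power of x gives A0 = -1291/13500, A1 = -89/450, A2 = -1/30, so w_p = -1291/13500 - 89*x/450 - x^2/30.

w = -1291/13500 - 89*x/450 - x**2/30 + C1*exp(-5*x) + C2*exp(6*x)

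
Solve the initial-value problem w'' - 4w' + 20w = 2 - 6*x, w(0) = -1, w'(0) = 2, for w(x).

w = 1/25 - 3*x/10 - 26*cos(4*x)*exp(2*x)/25 + 219*exp(2*x)*sin(4*x)/200

Characteristic equation r² - 4r + 20 = 0 has discriminant (-4)² - 4·(20) = -64 < 0, so r = 2 ± 4i.
Hence w_h = C1*cos(4*x)*exp(2*x) + C2*exp(2*x)*sin(4*x).
For the particular solution try w_p = A0 + A1*x. Substituting and matching coefficients of each power of x gives A0 = 1/25, A1 = -3/10, so w_p = 1/25 - 3*x/10.
General solution: w = 1/25 - 3*x/10 + C1*cos(4*x)*exp(2*x) + C2*exp(2*x)*sin(4*x).
Apply the initial conditions: w(0) = 1/25 + C1 = -1 and w'(0) = -3/10 + 2*C1 + 4*C2 = 2. Solving gives C1 = -26/25, C2 = 219/200.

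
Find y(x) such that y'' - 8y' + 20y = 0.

y = C1*cos(2*x)*exp(4*x) + C2*exp(4*x)*sin(2*x)

Characteristic equation r² - 8r + 20 = 0 has discriminant (-8)² - 4·(20) = -16 < 0, so r = 4 ± 2i.
Hence y_h = C1*cos(2*x)*exp(4*x) + C2*exp(4*x)*sin(2*x).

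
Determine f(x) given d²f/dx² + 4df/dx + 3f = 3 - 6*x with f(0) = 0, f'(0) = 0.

Characteristic equation r² + 4r + 3 = 0 factors as (r + 3)(r + 1) = 0, so r = -3, -1.
Hence f_h = C1*exp(-3*x) + C2*exp(-x).
For the particular solution try f_p = A0 + A1*x. Substituting and matching coefficients of each power of x gives A0 = 11/3, A1 = -2, so f_p = 11/3 - 2*x.
General solution: f = 11/3 - 2*x + C1*exp(-3*x) + C2*exp(-x).
Apply the initial conditions: f(0) = 11/3 + C1 + C2 = 0 and f'(0) = -2 - C2 - 3*C1 = 0. Solving gives C1 = 5/6, C2 = -9/2.

f = 11/3 - 2*x - 9*exp(-x)/2 + 5*exp(-3*x)/6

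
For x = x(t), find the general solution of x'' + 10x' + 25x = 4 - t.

x = 22/125 - t/25 + C1*exp(-5*t) + C2*t*exp(-5*t)

Characteristic equation r² + 10r + 25 = 0 has discriminant (10)² - 4·(25) = 0, so r = -5 is a repeated root.
Hence x_h = (C1 + C2*t)*exp(-5*t).
For the particular solution try x_p = A0 + A1*t. Substituting and matching coefficients of each power of t gives A0 = 22/125, A1 = -1/25, so x_p = 22/125 - t/25.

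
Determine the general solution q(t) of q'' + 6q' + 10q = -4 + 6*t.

Characteristic equation r² + 6r + 10 = 0 has discriminant (6)² - 4·(10) = -4 < 0, so r = -3 ± i.
Hence q_h = C1*cos(t)*exp(-3*t) + C2*exp(-3*t)*sin(t).
For the particular solution try q_p = A0 + A1*t. Substituting and matching coefficients of each power of t gives A0 = -19/25, A1 = 3/5, so q_p = -19/25 + 3*t/5.

q = -19/25 + 3*t/5 + C1*cos(t)*exp(-3*t) + C2*exp(-3*t)*sin(t)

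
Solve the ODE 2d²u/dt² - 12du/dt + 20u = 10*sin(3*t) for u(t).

Divide through by 2: u'' - 6u' + 10u = 5*sin(3*t).
Characteristic equation r² - 6r + 10 = 0 has discriminant (-6)² - 4·(10) = -4 < 0, so r = 3 ± i.
Hence u_h = C1*cos(t)*exp(3*t) + C2*exp(3*t)*sin(t).
Try u_p = A*cos(3*t) + B*sin(3*t). Substituting and equating the coefficients of cos(3t) and sin(3t) gives A = 18/65, B = 1/65, so u_p = sin(3*t)/65 + 18*cos(3*t)/65.

u = sin(3*t)/65 + 18*cos(3*t)/65 + C1*cos(t)*exp(3*t) + C2*exp(3*t)*sin(t)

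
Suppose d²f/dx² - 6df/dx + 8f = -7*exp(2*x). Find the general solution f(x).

Characteristic equation r² - 6r + 8 = 0 factors as (r - 4)(r - 2) = 0, so r = 4, 2.
Hence f_h = C1*exp(4*x) + C2*exp(2*x).
Since exp(2*x) solves the homogeneous equation (r = 2 is a root of multiplicity 1), multiply the trial by x. Try f_p = A*x*exp(2*x). Substituting into the equation and dividing by exp(2*x) gives A = 7/2, so f_p = 7*x*exp(2*x)/2.

f = C1*exp(4*x) + C2*exp(2*x) + 7*x*exp(2*x)/2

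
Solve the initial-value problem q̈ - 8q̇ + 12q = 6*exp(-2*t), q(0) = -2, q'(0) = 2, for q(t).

q = -31*exp(2*t)/8 + 3*exp(-2*t)/16 + 27*exp(6*t)/16

Characteristic equation r² - 8r + 12 = 0 factors as (r - 6)(r - 2) = 0, so r = 6, 2.
Hence q_h = C1*exp(6*t) + C2*exp(2*t).
Try q_p = A*exp(-2*t). Substituting into the equation and dividing by exp(-2*t) gives A = 3/16, so q_p = 3*exp(-2*t)/16.
General solution: q = 3*exp(-2*t)/16 + C1*exp(6*t) + C2*exp(2*t).
Apply the initial conditions: q(0) = 3/16 + C1 + C2 = -2 and q'(0) = -3/8 + 2*C2 + 6*C1 = 2. Solving gives C1 = 27/16, C2 = -31/8.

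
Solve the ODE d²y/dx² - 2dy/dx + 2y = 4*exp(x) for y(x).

Characteristic equation r² - 2r + 2 = 0 has discriminant (-2)² - 4·(2) = -4 < 0, so r = 1 ± i.
Hence y_h = C1*cos(x)*exp(x) + C2*exp(x)*sin(x).
Try y_p = A*exp(x). Substituting into the equation and dividing by exp(x) gives A = 4, so y_p = 4*exp(x).

y = 4*exp(x) + C1*cos(x)*exp(x) + C2*exp(x)*sin(x)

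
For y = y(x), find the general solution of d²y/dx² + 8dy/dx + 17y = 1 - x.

y = 25/289 - x/17 + C1*cos(x)*exp(-4*x) + C2*exp(-4*x)*sin(x)

Characteristic equation r² + 8r + 17 = 0 has discriminant (8)² - 4·(17) = -4 < 0, so r = -4 ± i.
Hence y_h = C1*cos(x)*exp(-4*x) + C2*exp(-4*x)*sin(x).
For the particular solution try y_p = A0 + A1*x. Substituting and matching coefficients of each power of x gives A0 = 25/289, A1 = -1/17, so y_p = 25/289 - x/17.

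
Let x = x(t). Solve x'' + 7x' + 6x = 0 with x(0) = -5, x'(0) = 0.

Characteristic equation r² + 7r + 6 = 0 factors as (r + 1)(r + 6) = 0, so r = -1, -6.
Hence x_h = C1*exp(-t) + C2*exp(-6*t).
Apply the initial conditions: x(0) = C1 + C2 = -5 and x'(0) = -C1 - 6*C2 = 0. Solving gives C1 = -6, C2 = 1.

x = -6*exp(-t) + exp(-6*t)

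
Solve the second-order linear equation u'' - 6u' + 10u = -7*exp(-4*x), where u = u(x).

u = -7*exp(-4*x)/50 + C1*cos(x)*exp(3*x) + C2*exp(3*x)*sin(x)

Characteristic equation r² - 6r + 10 = 0 has discriminant (-6)² - 4·(10) = -4 < 0, so r = 3 ± i.
Hence u_h = C1*cos(x)*exp(3*x) + C2*exp(3*x)*sin(x).
Try u_p = A*exp(-4*x). Substituting into the equation and dividing by exp(-4*x) gives A = -7/50, so u_p = -7*exp(-4*x)/50.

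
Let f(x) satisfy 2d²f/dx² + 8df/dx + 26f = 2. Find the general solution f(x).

f = 1/13 + C1*cos(3*x)*exp(-2*x) + C2*exp(-2*x)*sin(3*x)

Divide through by 2: f'' + 4f' + 13f = 1.
Characteristic equation r² + 4r + 13 = 0 has discriminant (4)² - 4·(13) = -36 < 0, so r = -2 ± 3i.
Hence f_h = C1*cos(3*x)*exp(-2*x) + C2*exp(-2*x)*sin(3*x).
For the particular solution try f_p = A0. Substituting and matching coefficients of each power of x gives A0 = 1/13, so f_p = 1/13.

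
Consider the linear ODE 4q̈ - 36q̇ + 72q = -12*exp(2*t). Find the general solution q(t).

Divide through by 4: q'' - 9q' + 18q = -3*exp(2*t).
Characteristic equation r² - 9r + 18 = 0 factors as (r - 3)(r - 6) = 0, so r = 3, 6.
Hence q_h = C1*exp(3*t) + C2*exp(6*t).
Try q_p = A*exp(2*t). Substituting into the equation and dividing by exp(2*t) gives A = -3/4, so q_p = -3*exp(2*t)/4.

q = -3*exp(2*t)/4 + C1*exp(3*t) + C2*exp(6*t)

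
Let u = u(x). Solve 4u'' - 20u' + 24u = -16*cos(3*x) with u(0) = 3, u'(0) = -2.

Divide through by 4: u'' - 5u' + 6u = -4*cos(3*x).
Characteristic equation r² - 5r + 6 = 0 factors as (r - 2)(r - 3) = 0, so r = 2, 3.
Hence u_h = C1*exp(2*x) + C2*exp(3*x).
Try u_p = A*cos(3*x) + B*sin(3*x). Substituting and equating the coefficients of cos(3x) and sin(3x) gives A = 2/39, B = 10/39, so u_p = 2*cos(3*x)/39 + 10*sin(3*x)/39.
General solution: u = 2*cos(3*x)/39 + 10*sin(3*x)/39 + C1*exp(2*x) + C2*exp(3*x).
Apply the initial conditions: u(0) = 2/39 + C1 + C2 = 3 and u'(0) = 10/13 + 2*C1 + 3*C2 = -2. Solving gives C1 = 151/13, C2 = -26/3.

u = -26*exp(3*x)/3 + 2*cos(3*x)/39 + 10*sin(3*x)/39 + 151*exp(2*x)/13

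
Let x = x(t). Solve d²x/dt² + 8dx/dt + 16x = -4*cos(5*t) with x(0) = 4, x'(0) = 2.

x = -160*sin(5*t)/1681 + 36*cos(5*t)/1681 + 6688*exp(-4*t)/1681 + 754*t*exp(-4*t)/41

Characteristic equation r² + 8r + 16 = 0 has discriminant (8)² - 4·(16) = 0, so r = -4 is a repeated root.
Hence x_h = (C1 + C2*t)*exp(-4*t).
Try x_p = A*cos(5*t) + B*sin(5*t). Substituting and equating the coefficients of cos(5t) and sin(5t) gives A = 36/1681, B = -160/1681, so x_p = -160*sin(5*t)/1681 + 36*cos(5*t)/1681.
General solution: x = -160*sin(5*t)/1681 + 36*cos(5*t)/1681 + C1*exp(-4*t) + C2*t*exp(-4*t).
Apply the initial conditions: x(0) = 36/1681 + C1 = 4 and x'(0) = -800/1681 + C2 - 4*C1 = 2. Solving gives C1 = 6688/1681, C2 = 754/41.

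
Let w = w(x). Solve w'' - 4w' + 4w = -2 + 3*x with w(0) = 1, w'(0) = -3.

Characteristic equation r² - 4r + 4 = 0 has discriminant (-4)² - 4·(4) = 0, so r = 2 is a repeated root.
Hence w_h = (C1 + C2*x)*exp(2*x).
For the particular solution try w_p = A0 + A1*x. Substituting and matching coefficients of each power of x gives A0 = 1/4, A1 = 3/4, so w_p = 1/4 + 3*x/4.
General solution: w = 1/4 + 3*x/4 + C1*exp(2*x) + C2*x*exp(2*x).
Apply the initial conditions: w(0) = 1/4 + C1 = 1 and w'(0) = 3/4 + C2 + 2*C1 = -3. Solving gives C1 = 3/4, C2 = -21/4.

w = 1/4 + 3*x/4 + 3*exp(2*x)/4 - 21*x*exp(2*x)/4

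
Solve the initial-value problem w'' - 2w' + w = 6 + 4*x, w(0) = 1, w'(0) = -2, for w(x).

w = 14 - 13*exp(x) + 4*x + 7*x*exp(x)

Characteristic equation r² - 2r + 1 = 0 has discriminant (-2)² - 4·(1) = 0, so r = 1 is a repeated root.
Hence w_h = (C1 + C2*x)*exp(x).
For the particular solution try w_p = A0 + A1*x. Substituting and matching coefficients of each power of x gives A0 = 14, A1 = 4, so w_p = 14 + 4*x.
General solution: w = 14 + 4*x + C1*exp(x) + C2*x*exp(x).
Apply the initial conditions: w(0) = 14 + C1 = 1 and w'(0) = 4 + C1 + C2 = -2. Solving gives C1 = -13, C2 = 7.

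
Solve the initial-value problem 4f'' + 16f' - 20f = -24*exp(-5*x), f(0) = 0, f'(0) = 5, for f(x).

Divide through by 4: f'' + 4f' - 5f = -6*exp(-5*x).
Characteristic equation r² + 4r - 5 = 0 factors as (r - 1)(r + 5) = 0, so r = 1, -5.
Hence f_h = C1*exp(x) + C2*exp(-5*x).
Since exp(-5*x) solves the homogeneous equation (r = -5 is a root of multiplicity 1), multiply the trial by x. Try f_p = A*x*exp(-5*x). Substituting into the equation and dividing by exp(-5*x) gives A = 1, so f_p = x*exp(-5*x).
General solution: f = C1*exp(x) + C2*exp(-5*x) + x*exp(-5*x).
Apply the initial conditions: f(0) = C1 + C2 = 0 and f'(0) = 1 + C1 - 5*C2 = 5. Solving gives C1 = 2/3, C2 = -2/3.

f = -2*exp(-5*x)/3 + 2*exp(x)/3 + x*exp(-5*x)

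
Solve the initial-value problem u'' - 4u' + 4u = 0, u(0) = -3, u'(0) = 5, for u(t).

Characteristic equation r² - 4r + 4 = 0 has discriminant (-4)² - 4·(4) = 0, so r = 2 is a repeated root.
Hence u_h = (C1 + C2*t)*exp(2*t).
Apply the initial conditions: u(0) = C1 = -3 and u'(0) = C2 + 2*C1 = 5. Solving gives C1 = -3, C2 = 11.

u = -3*exp(2*t) + 11*t*exp(2*t)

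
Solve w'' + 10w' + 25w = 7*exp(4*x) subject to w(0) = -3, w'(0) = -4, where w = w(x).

w = -250*exp(-5*x)/81 + 7*exp(4*x)/81 - 178*x*exp(-5*x)/9

Characteristic equation r² + 10r + 25 = 0 has discriminant (10)² - 4·(25) = 0, so r = -5 is a repeated root.
Hence w_h = (C1 + C2*x)*exp(-5*x).
Try w_p = A*exp(4*x). Substituting into the equation and dividing by exp(4*x) gives A = 7/81, so w_p = 7*exp(4*x)/81.
General solution: w = 7*exp(4*x)/81 + C1*exp(-5*x) + C2*x*exp(-5*x).
Apply the initial conditions: w(0) = 7/81 + C1 = -3 and w'(0) = 28/81 + C2 - 5*C1 = -4. Solving gives C1 = -250/81, C2 = -178/9.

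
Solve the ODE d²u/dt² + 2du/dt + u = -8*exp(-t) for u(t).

Characteristic equation r² + 2r + 1 = 0 has discriminant (2)² - 4·(1) = 0, so r = -1 is a repeated root.
Hence u_h = (C1 + C2*t)*exp(-t).
Since exp(-t) solves the homogeneous equation (r = -1 is a root of multiplicity 2), multiply the trial by t^2. Try u_p = A*t^2*exp(-t). Substituting into the equation and dividing by exp(-t) gives A = -4, so u_p = -4*t^2*exp(-t).

u = C1*exp(-t) - 4*t**2*exp(-t) + C2*t*exp(-t)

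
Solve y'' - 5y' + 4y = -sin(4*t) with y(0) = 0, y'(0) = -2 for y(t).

Characteristic equation r² - 5r + 4 = 0 factors as (r - 4)(r - 1) = 0, so r = 4, 1.
Hence y_h = C1*exp(4*t) + C2*exp(t).
Try y_p = A*cos(4*t) + B*sin(4*t). Substituting and equating the coefficients of cos(4t) and sin(4t) gives A = -5/136, B = 3/136, so y_p = -5*cos(4*t)/136 + 3*sin(4*t)/136.
General solution: y = -5*cos(4*t)/136 + 3*sin(4*t)/136 + C1*exp(4*t) + C2*exp(t).
Apply the initial conditions: y(0) = -5/136 + C1 + C2 = 0 and y'(0) = 3/34 + C2 + 4*C1 = -2. Solving gives C1 = -17/24, C2 = 38/51.

y = -17*exp(4*t)/24 - 5*cos(4*t)/136 + 3*sin(4*t)/136 + 38*exp(t)/51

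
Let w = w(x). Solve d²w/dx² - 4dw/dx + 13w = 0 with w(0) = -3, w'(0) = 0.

Characteristic equation r² - 4r + 13 = 0 has discriminant (-4)² - 4·(13) = -36 < 0, so r = 2 ± 3i.
Hence w_h = C1*cos(3*x)*exp(2*x) + C2*exp(2*x)*sin(3*x).
Apply the initial conditions: w(0) = C1 = -3 and w'(0) = 2*C1 + 3*C2 = 0. Solving gives C1 = -3, C2 = 2.

w = -3*cos(3*x)*exp(2*x) + 2*exp(2*x)*sin(3*x)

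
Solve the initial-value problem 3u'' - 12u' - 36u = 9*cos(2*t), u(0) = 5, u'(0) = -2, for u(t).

u = -3*cos(2*t)/20 - 3*sin(2*t)/40 + 131*exp(-2*t)/32 + 169*exp(6*t)/160

Divide through by 3: u'' - 4u' - 12u = 3*cos(2*t).
Characteristic equation r² - 4r - 12 = 0 factors as (r - 6)(r + 2) = 0, so r = 6, -2.
Hence u_h = C1*exp(6*t) + C2*exp(-2*t).
Try u_p = A*cos(2*t) + B*sin(2*t). Substituting and equating the coefficients of cos(2t) and sin(2t) gives A = -3/20, B = -3/40, so u_p = -3*cos(2*t)/20 - 3*sin(2*t)/40.
General solution: u = -3*cos(2*t)/20 - 3*sin(2*t)/40 + C1*exp(6*t) + C2*exp(-2*t).
Apply the initial conditions: u(0) = -3/20 + C1 + C2 = 5 and u'(0) = -3/20 - 2*C2 + 6*C1 = -2. Solving gives C1 = 169/160, C2 = 131/32.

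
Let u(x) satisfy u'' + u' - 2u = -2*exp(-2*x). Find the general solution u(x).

u = C1*exp(x) + C2*exp(-2*x) + 2*x*exp(-2*x)/3

Characteristic equation r² + r - 2 = 0 factors as (r - 1)(r + 2) = 0, so r = 1, -2.
Hence u_h = C1*exp(x) + C2*exp(-2*x).
Since exp(-2*x) solves the homogeneous equation (r = -2 is a root of multiplicity 1), multiply the trial by x. Try u_p = A*x*exp(-2*x). Substituting into the equation and dividing by exp(-2*x) gives A = 2/3, so u_p = 2*x*exp(-2*x)/3.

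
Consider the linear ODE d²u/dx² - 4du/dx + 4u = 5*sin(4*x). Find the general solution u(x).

Characteristic equation r² - 4r + 4 = 0 has discriminant (-4)² - 4·(4) = 0, so r = 2 is a repeated root.
Hence u_h = (C1 + C2*x)*exp(2*x).
Try u_p = A*cos(4*x) + B*sin(4*x). Substituting and equating the coefficients of cos(4x) and sin(4x) gives A = 1/5, B = -3/20, so u_p = -3*sin(4*x)/20 + cos(4*x)/5.

u = -3*sin(4*x)/20 + cos(4*x)/5 + C1*exp(2*x) + C2*x*exp(2*x)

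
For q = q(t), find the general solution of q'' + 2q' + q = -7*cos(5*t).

Characteristic equation r² + 2r + 1 = 0 has discriminant (2)² - 4·(1) = 0, so r = -1 is a repeated root.
Hence q_h = (C1 + C2*t)*exp(-t).
Try q_p = A*cos(5*t) + B*sin(5*t). Substituting and equating the coefficients of cos(5t) and sin(5t) gives A = 42/169, B = -35/338, so q_p = -35*sin(5*t)/338 + 42*cos(5*t)/169.

q = -35*sin(5*t)/338 + 42*cos(5*t)/169 + C1*exp(-t) + C2*t*exp(-t)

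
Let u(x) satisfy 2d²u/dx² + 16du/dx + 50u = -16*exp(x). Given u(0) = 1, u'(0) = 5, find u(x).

Divide through by 2: u'' + 8u' + 25u = -8*exp(x).
Characteristic equation r² + 8r + 25 = 0 has discriminant (8)² - 4·(25) = -36 < 0, so r = -4 ± 3i.
Hence u_h = C1*cos(3*x)*exp(-4*x) + C2*exp(-4*x)*sin(3*x).
Try u_p = A*exp(x). Substituting into the equation and dividing by exp(x) gives A = -4/17, so u_p = -4*exp(x)/17.
General solution: u = -4*exp(x)/17 + C1*cos(3*x)*exp(-4*x) + C2*exp(-4*x)*sin(3*x).
Apply the initial conditions: u(0) = -4/17 + C1 = 1 and u'(0) = -4/17 - 4*C1 + 3*C2 = 5. Solving gives C1 = 21/17, C2 = 173/51.

u = -4*exp(x)/17 + 21*cos(3*x)*exp(-4*x)/17 + 173*exp(-4*x)*sin(3*x)/51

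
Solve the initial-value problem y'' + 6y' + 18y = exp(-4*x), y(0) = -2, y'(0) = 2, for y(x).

y = exp(-4*x)/10 - 21*cos(3*x)*exp(-3*x)/10 - 13*exp(-3*x)*sin(3*x)/10

Characteristic equation r² + 6r + 18 = 0 has discriminant (6)² - 4·(18) = -36 < 0, so r = -3 ± 3i.
Hence y_h = C1*cos(3*x)*exp(-3*x) + C2*exp(-3*x)*sin(3*x).
Try y_p = A*exp(-4*x). Substituting into the equation and dividing by exp(-4*x) gives A = 1/10, so y_p = exp(-4*x)/10.
General solution: y = exp(-4*x)/10 + C1*cos(3*x)*exp(-3*x) + C2*exp(-3*x)*sin(3*x).
Apply the initial conditions: y(0) = 1/10 + C1 = -2 and y'(0) = -2/5 - 3*C1 + 3*C2 = 2. Solving gives C1 = -21/10, C2 = -13/10.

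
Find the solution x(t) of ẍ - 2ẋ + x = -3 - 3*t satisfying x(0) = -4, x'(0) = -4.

Characteristic equation r² - 2r + 1 = 0 has discriminant (-2)² - 4·(1) = 0, so r = 1 is a repeated root.
Hence x_h = (C1 + C2*t)*exp(t).
For the particular solution try x_p = A0 + A1*t. Substituting and matching coefficients of each power of t gives A0 = -9, A1 = -3, so x_p = -9 - 3*t.
General solution: x = -9 - 3*t + C1*exp(t) + C2*t*exp(t).
Apply the initial conditions: x(0) = -9 + C1 = -4 and x'(0) = -3 + C1 + C2 = -4. Solving gives C1 = 5, C2 = -6.

x = -9 - 3*t + 5*exp(t) - 6*t*exp(t)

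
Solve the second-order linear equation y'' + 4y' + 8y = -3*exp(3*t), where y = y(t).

Characteristic equation r² + 4r + 8 = 0 has discriminant (4)² - 4·(8) = -16 < 0, so r = -2 ± 2i.
Hence y_h = C1*cos(2*t)*exp(-2*t) + C2*exp(-2*t)*sin(2*t).
Try y_p = A*exp(3*t). Substituting into the equation and dividing by exp(3*t) gives A = -3/29, so y_p = -3*exp(3*t)/29.

y = -3*exp(3*t)/29 + C1*cos(2*t)*exp(-2*t) + C2*exp(-2*t)*sin(2*t)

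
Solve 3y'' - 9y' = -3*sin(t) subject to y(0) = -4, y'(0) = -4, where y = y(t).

y = -7/3 - 41*exp(3*t)/30 - 3*cos(t)/10 + sin(t)/10

Divide through by 3: y'' - 3y' = -sin(t).
Characteristic equation r² - 3r = 0 factors as (r - 3)r = 0, so r = 3, 0.
Hence y_h = C1*exp(3*t) + C2.
Try y_p = A*cos(t) + B*sin(t). Substituting and equating the coefficients of cos(t) and sin(t) gives A = -3/10, B = 1/10, so y_p = -3*cos(t)/10 + sin(t)/10.
General solution: y = C2 - 3*cos(t)/10 + sin(t)/10 + C1*exp(3*t).
Apply the initial conditions: y(0) = -3/10 + C1 + C2 = -4 and y'(0) = 1/10 + 3*C1 = -4. Solving gives C1 = -41/30, C2 = -7/3.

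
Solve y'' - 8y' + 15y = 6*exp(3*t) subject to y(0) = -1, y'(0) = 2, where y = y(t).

y = -5*exp(3*t) + 4*exp(5*t) - 3*t*exp(3*t)

Characteristic equation r² - 8r + 15 = 0 factors as (r - 3)(r - 5) = 0, so r = 3, 5.
Hence y_h = C1*exp(3*t) + C2*exp(5*t).
Since exp(3*t) solves the homogeneous equation (r = 3 is a root of multiplicity 1), multiply the trial by t. Try y_p = A*t*exp(3*t). Substituting into the equation and dividing by exp(3*t) gives A = -3, so y_p = -3*t*exp(3*t).
General solution: y = C1*exp(3*t) + C2*exp(5*t) - 3*t*exp(3*t).
Apply the initial conditions: y(0) = C1 + C2 = -1 and y'(0) = -3 + 3*C1 + 5*C2 = 2. Solving gives C1 = -5, C2 = 4.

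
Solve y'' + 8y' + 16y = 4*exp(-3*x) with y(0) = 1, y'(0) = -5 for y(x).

Characteristic equation r² + 8r + 16 = 0 has discriminant (8)² - 4·(16) = 0, so r = -4 is a repeated root.
Hence y_h = (C1 + C2*x)*exp(-4*x).
Try y_p = A*exp(-3*x). Substituting into the equation and dividing by exp(-3*x) gives A = 4, so y_p = 4*exp(-3*x).
General solution: y = 4*exp(-3*x) + C1*exp(-4*x) + C2*x*exp(-4*x).
Apply the initial conditions: y(0) = 4 + C1 = 1 and y'(0) = -12 + C2 - 4*C1 = -5. Solving gives C1 = -3, C2 = -5.

y = -3*exp(-4*x) + 4*exp(-3*x) - 5*x*exp(-4*x)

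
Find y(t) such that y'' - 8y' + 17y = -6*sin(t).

y = -3*sin(t)/10 - 3*cos(t)/20 + C1*cos(t)*exp(4*t) + C2*exp(4*t)*sin(t)

Characteristic equation r² - 8r + 17 = 0 has discriminant (-8)² - 4·(17) = -4 < 0, so r = 4 ± i.
Hence y_h = C1*cos(t)*exp(4*t) + C2*exp(4*t)*sin(t).
Try y_p = A*cos(t) + B*sin(t). Substituting and equating the coefficients of cos(t) and sin(t) gives A = -3/20, B = -3/10, so y_p = -3*sin(t)/10 - 3*cos(t)/20.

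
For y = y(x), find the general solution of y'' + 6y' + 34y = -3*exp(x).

Characteristic equation r² + 6r + 34 = 0 has discriminant (6)² - 4·(34) = -100 < 0, so r = -3 ± 5i.
Hence y_h = C1*cos(5*x)*exp(-3*x) + C2*exp(-3*x)*sin(5*x).
Try y_p = A*exp(x). Substituting into the equation and dividing by exp(x) gives A = -3/41, so y_p = -3*exp(x)/41.

y = -3*exp(x)/41 + C1*cos(5*x)*exp(-3*x) + C2*exp(-3*x)*sin(5*x)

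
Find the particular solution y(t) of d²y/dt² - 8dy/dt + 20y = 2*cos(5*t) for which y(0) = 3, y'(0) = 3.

Characteristic equation r² - 8r + 20 = 0 has discriminant (-8)² - 4·(20) = -16 < 0, so r = 4 ± 2i.
Hence y_h = C1*cos(2*t)*exp(4*t) + C2*exp(4*t)*sin(2*t).
Try y_p = A*cos(5*t) + B*sin(5*t). Substituting and equating the coefficients of cos(5t) and sin(5t) gives A = -2/325, B = -16/325, so y_p = -16*sin(5*t)/325 - 2*cos(5*t)/325.
General solution: y = -16*sin(5*t)/325 - 2*cos(5*t)/325 + C1*cos(2*t)*exp(4*t) + C2*exp(4*t)*sin(2*t).
Apply the initial conditions: y(0) = -2/325 + C1 = 3 and y'(0) = -16/65 + 2*C2 + 4*C1 = 3. Solving gives C1 = 977/325, C2 = -2853/650.

y = -16*sin(5*t)/325 - 2*cos(5*t)/325 - 2853*exp(4*t)*sin(2*t)/650 + 977*cos(2*t)*exp(4*t)/325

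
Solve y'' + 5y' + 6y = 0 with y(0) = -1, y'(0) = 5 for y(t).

Characteristic equation r² + 5r + 6 = 0 factors as (r + 3)(r + 2) = 0, so r = -3, -2.
Hence y_h = C1*exp(-3*t) + C2*exp(-2*t).
Apply the initial conditions: y(0) = C1 + C2 = -1 and y'(0) = -3*C1 - 2*C2 = 5. Solving gives C1 = -3, C2 = 2.

y = -3*exp(-3*t) + 2*exp(-2*t)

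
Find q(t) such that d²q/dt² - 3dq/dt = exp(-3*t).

Characteristic equation r² - 3r = 0 factors as (r - 3)r = 0, so r = 3, 0.
Hence q_h = C1*exp(3*t) + C2.
Try q_p = A*exp(-3*t). Substituting into the equation and dividing by exp(-3*t) gives A = 1/18, so q_p = exp(-3*t)/18.

q = C2 + exp(-3*t)/18 + C1*exp(3*t)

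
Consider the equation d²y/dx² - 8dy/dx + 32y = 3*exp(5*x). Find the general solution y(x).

Characteristic equation r² - 8r + 32 = 0 has discriminant (-8)² - 4·(32) = -64 < 0, so r = 4 ± 4i.
Hence y_h = C1*cos(4*x)*exp(4*x) + C2*exp(4*x)*sin(4*x).
Try y_p = A*exp(5*x). Substituting into the equation and dividing by exp(5*x) gives A = 3/17, so y_p = 3*exp(5*x)/17.

y = 3*exp(5*x)/17 + C1*cos(4*x)*exp(4*x) + C2*exp(4*x)*sin(4*x)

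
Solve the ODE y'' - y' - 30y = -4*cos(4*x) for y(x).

y = 4*sin(4*x)/533 + 46*cos(4*x)/533 + C1*exp(6*x) + C2*exp(-5*x)

Characteristic equation r² - r - 30 = 0 factors as (r - 6)(r + 5) = 0, so r = 6, -5.
Hence y_h = C1*exp(6*x) + C2*exp(-5*x).
Try y_p = A*cos(4*x) + B*sin(4*x). Substituting and equating the coefficients of cos(4x) and sin(4x) gives A = 46/533, B = 4/533, so y_p = 4*sin(4*x)/533 + 46*cos(4*x)/533.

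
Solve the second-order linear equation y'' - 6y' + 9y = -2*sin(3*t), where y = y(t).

Characteristic equation r² - 6r + 9 = 0 has discriminant (-6)² - 4·(9) = 0, so r = 3 is a repeated root.
Hence y_h = (C1 + C2*t)*exp(3*t).
Try y_p = A*cos(3*t) + B*sin(3*t). Substituting and equating the coefficients of cos(3t) and sin(3t) gives A = -1/9, B = 0, so y_p = -cos(3*t)/9.

y = -cos(3*t)/9 + C1*exp(3*t) + C2*t*exp(3*t)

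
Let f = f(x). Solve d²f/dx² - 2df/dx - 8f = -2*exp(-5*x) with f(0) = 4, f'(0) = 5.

Characteristic equation r² - 2r - 8 = 0 factors as (r - 4)(r + 2) = 0, so r = 4, -2.
Hence f_h = C1*exp(4*x) + C2*exp(-2*x).
Try f_p = A*exp(-5*x). Substituting into the equation and dividing by exp(-5*x) gives A = -2/27, so f_p = -2*exp(-5*x)/27.
General solution: f = -2*exp(-5*x)/27 + C1*exp(4*x) + C2*exp(-2*x).
Apply the initial conditions: f(0) = -2/27 + C1 + C2 = 4 and f'(0) = 10/27 - 2*C2 + 4*C1 = 5. Solving gives C1 = 115/54, C2 = 35/18.

f = -2*exp(-5*x)/27 + 35*exp(-2*x)/18 + 115*exp(4*x)/54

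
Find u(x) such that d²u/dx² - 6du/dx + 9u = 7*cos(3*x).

u = -7*sin(3*x)/18 + C1*exp(3*x) + C2*x*exp(3*x)

Characteristic equation r² - 6r + 9 = 0 has discriminant (-6)² - 4·(9) = 0, so r = 3 is a repeated root.
Hence u_h = (C1 + C2*x)*exp(3*x).
Try u_p = A*cos(3*x) + B*sin(3*x). Substituting and equating the coefficients of cos(3x) and sin(3x) gives A = 0, B = -7/18, so u_p = -7*sin(3*x)/18.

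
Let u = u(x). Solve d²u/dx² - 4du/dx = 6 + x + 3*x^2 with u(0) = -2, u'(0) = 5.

Characteristic equation r² - 4r = 0 factors as (r - 4)r = 0, so r = 4, 0.
Hence u_h = C1*exp(4*x) + C2.
Since 0 is a characteristic root (multiplicity 1), multiply the polynomial trial by x: try u_p = x*(A0 + A1*x + A2*x^2). Substituting and matching coefficients of each power of x gives A0 = -53/32, A1 = -5/16, A2 = -1/4, so u_p = -53*x/32 - 5*x^2/16 - x^3/4.
General solution: u = C2 - 53*x/32 - 5*x^2/16 - x^3/4 + C1*exp(4*x).
Apply the initial conditions: u(0) = C1 + C2 = -2 and u'(0) = -53/32 + 4*C1 = 5. Solving gives C1 = 213/128, C2 = -469/128.

u = -469/128 - 53*x/32 - 5*x**2/16 - x**3/4 + 213*exp(4*x)/128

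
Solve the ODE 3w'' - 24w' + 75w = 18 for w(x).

Divide through by 3: w'' - 8w' + 25w = 6.
Characteristic equation r² - 8r + 25 = 0 has discriminant (-8)² - 4·(25) = -36 < 0, so r = 4 ± 3i.
Hence w_h = C1*cos(3*x)*exp(4*x) + C2*exp(4*x)*sin(3*x).
For the particular solution try w_p = A0. Substituting and matching coefficients of each power of x gives A0 = 6/25, so w_p = 6/25.

w = 6/25 + C1*cos(3*x)*exp(4*x) + C2*exp(4*x)*sin(3*x)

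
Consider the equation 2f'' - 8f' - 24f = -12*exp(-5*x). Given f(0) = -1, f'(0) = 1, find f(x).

Divide through by 2: f'' - 4f' - 12f = -6*exp(-5*x).
Characteristic equation r² - 4r - 12 = 0 factors as (r + 2)(r - 6) = 0, so r = -2, 6.
Hence f_h = C1*exp(-2*x) + C2*exp(6*x).
Try f_p = A*exp(-5*x). Substituting into the equation and dividing by exp(-5*x) gives A = -2/11, so f_p = -2*exp(-5*x)/11.
General solution: f = -2*exp(-5*x)/11 + C1*exp(-2*x) + C2*exp(6*x).
Apply the initial conditions: f(0) = -2/11 + C1 + C2 = -1 and f'(0) = 10/11 - 2*C1 + 6*C2 = 1. Solving gives C1 = -5/8, C2 = -17/88.

f = -17*exp(6*x)/88 - 5*exp(-2*x)/8 - 2*exp(-5*x)/11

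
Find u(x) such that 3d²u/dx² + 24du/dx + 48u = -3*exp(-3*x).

u = -exp(-3*x) + C1*exp(-4*x) + C2*x*exp(-4*x)

Divide through by 3: u'' + 8u' + 16u = -exp(-3*x).
Characteristic equation r² + 8r + 16 = 0 has discriminant (8)² - 4·(16) = 0, so r = -4 is a repeated root.
Hence u_h = (C1 + C2*x)*exp(-4*x).
Try u_p = A*exp(-3*x). Substituting into the equation and dividing by exp(-3*x) gives A = -1, so u_p = -exp(-3*x).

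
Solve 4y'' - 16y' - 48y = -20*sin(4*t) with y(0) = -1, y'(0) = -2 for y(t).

Divide through by 4: y'' - 4y' - 12y = -5*sin(4*t).
Characteristic equation r² - 4r - 12 = 0 factors as (r - 6)(r + 2) = 0, so r = 6, -2.
Hence y_h = C1*exp(6*t) + C2*exp(-2*t).
Try y_p = A*cos(4*t) + B*sin(4*t). Substituting and equating the coefficients of cos(4t) and sin(4t) gives A = -1/13, B = 7/52, so y_p = -cos(4*t)/13 + 7*sin(4*t)/52.
General solution: y = -cos(4*t)/13 + 7*sin(4*t)/52 + C1*exp(6*t) + C2*exp(-2*t).
Apply the initial conditions: y(0) = -1/13 + C1 + C2 = -1 and y'(0) = 7/13 - 2*C2 + 6*C1 = -2. Solving gives C1 = -57/104, C2 = -3/8.

y = -57*exp(6*t)/104 - 3*exp(-2*t)/8 - cos(4*t)/13 + 7*sin(4*t)/52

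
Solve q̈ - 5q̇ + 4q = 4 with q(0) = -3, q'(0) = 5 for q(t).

q = 1 - 7*exp(t) + 3*exp(4*t)

Characteristic equation r² - 5r + 4 = 0 factors as (r - 1)(r - 4) = 0, so r = 1, 4.
Hence q_h = C1*exp(t) + C2*exp(4*t).
For the particular solution try q_p = A0. Substituting and matching coefficients of each power of t gives A0 = 1, so q_p = 1.
General solution: q = 1 + C1*exp(t) + C2*exp(4*t).
Apply the initial conditions: q(0) = 1 + C1 + C2 = -3 and q'(0) = C1 + 4*C2 = 5. Solving gives C1 = -7, C2 = 3.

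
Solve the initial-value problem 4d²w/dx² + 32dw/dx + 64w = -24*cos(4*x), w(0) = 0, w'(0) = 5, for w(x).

Divide through by 4: w'' + 8w' + 16w = -6*cos(4*x).
Characteristic equation r² + 8r + 16 = 0 has discriminant (8)² - 4·(16) = 0, so r = -4 is a repeated root.
Hence w_h = (C1 + C2*x)*exp(-4*x).
Try w_p = A*cos(4*x) + B*sin(4*x). Substituting and equating the coefficients of cos(4x) and sin(4x) gives A = 0, B = -3/16, so w_p = -3*sin(4*x)/16.
General solution: w = -3*sin(4*x)/16 + C1*exp(-4*x) + C2*x*exp(-4*x).
Apply the initial conditions: w(0) = C1 = 0 and w'(0) = -3/4 + C2 - 4*C1 = 5. Solving gives C1 = 0, C2 = 23/4.

w = -3*sin(4*x)/16 + 23*x*exp(-4*x)/4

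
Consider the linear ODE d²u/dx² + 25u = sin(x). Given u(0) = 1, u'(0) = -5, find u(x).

u = -121*sin(5*x)/120 + sin(x)/24 + cos(5*x)

Characteristic equation r² + 25 = 0 has discriminant (0)² - 4·(25) = -100 < 0, so r = ± 5i.
Hence u_h = C1*cos(5*x) + C2*sin(5*x).
Try u_p = A*cos(x) + B*sin(x). Substituting and equating the coefficients of cos(x) and sin(x) gives A = 0, B = 1/24, so u_p = sin(x)/24.
General solution: u = sin(x)/24 + C1*cos(5*x) + C2*sin(5*x).
Apply the initial conditions: u(0) = C1 = 1 and u'(0) = 1/24 + 5*C2 = -5. Solving gives C1 = 1, C2 = -121/120.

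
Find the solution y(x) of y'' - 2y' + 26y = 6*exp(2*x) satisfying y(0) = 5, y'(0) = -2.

Characteristic equation r² - 2r + 26 = 0 has discriminant (-2)² - 4·(26) = -100 < 0, so r = 1 ± 5i.
Hence y_h = C1*cos(5*x)*exp(x) + C2*exp(x)*sin(5*x).
Try y_p = A*exp(2*x). Substituting into the equation and dividing by exp(2*x) gives A = 3/13, so y_p = 3*exp(2*x)/13.
General solution: y = 3*exp(2*x)/13 + C1*cos(5*x)*exp(x) + C2*exp(x)*sin(5*x).
Apply the initial conditions: y(0) = 3/13 + C1 = 5 and y'(0) = 6/13 + C1 + 5*C2 = -2. Solving gives C1 = 62/13, C2 = -94/65.

y = 3*exp(2*x)/13 - 94*exp(x)*sin(5*x)/65 + 62*cos(5*x)*exp(x)/13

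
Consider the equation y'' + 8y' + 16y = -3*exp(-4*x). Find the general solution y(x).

y = C1*exp(-4*x) - 3*x**2*exp(-4*x)/2 + C2*x*exp(-4*x)

Characteristic equation r² + 8r + 16 = 0 has discriminant (8)² - 4·(16) = 0, so r = -4 is a repeated root.
Hence y_h = (C1 + C2*x)*exp(-4*x).
Since exp(-4*x) solves the homogeneous equation (r = -4 is a root of multiplicity 2), multiply the trial by x^2. Try y_p = A*x^2*exp(-4*x). Substituting into the equation and dividing by exp(-4*x) gives A = -3/2, so y_p = -3*x^2*exp(-4*x)/2.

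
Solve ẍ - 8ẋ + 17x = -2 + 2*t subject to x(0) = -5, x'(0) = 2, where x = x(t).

Characteristic equation r² - 8r + 17 = 0 has discriminant (-8)² - 4·(17) = -4 < 0, so r = 4 ± i.
Hence x_h = C1*cos(t)*exp(4*t) + C2*exp(4*t)*sin(t).
For the particular solution try x_p = A0 + A1*t. Substituting and matching coefficients of each power of t gives A0 = -18/289, A1 = 2/17, so x_p = -18/289 + 2*t/17.
General solution: x = -18/289 + 2*t/17 + C1*cos(t)*exp(4*t) + C2*exp(4*t)*sin(t).
Apply the initial conditions: x(0) = -18/289 + C1 = -5 and x'(0) = 2/17 + C2 + 4*C1 = 2. Solving gives C1 = -1427/289, C2 = 6252/289.

x = -18/289 + 2*t/17 - 1427*cos(t)*exp(4*t)/289 + 6252*exp(4*t)*sin(t)/289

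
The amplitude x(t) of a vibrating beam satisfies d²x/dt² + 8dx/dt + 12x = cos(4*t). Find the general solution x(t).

Characteristic equation r² + 8r + 12 = 0 factors as (r + 2)(r + 6) = 0, so r = -2, -6.
Hence x_h = C1*exp(-2*t) + C2*exp(-6*t).
Try x_p = A*cos(4*t) + B*sin(4*t). Substituting and equating the coefficients of cos(4t) and sin(4t) gives A = -1/260, B = 2/65, so x_p = -cos(4*t)/260 + 2*sin(4*t)/65.

x = -cos(4*t)/260 + 2*sin(4*t)/65 + C1*exp(-2*t) + C2*exp(-6*t)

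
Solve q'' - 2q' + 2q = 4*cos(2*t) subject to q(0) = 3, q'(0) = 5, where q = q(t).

q = -4*sin(2*t)/5 - 2*cos(2*t)/5 + 16*exp(t)*sin(t)/5 + 17*cos(t)*exp(t)/5

Characteristic equation r² - 2r + 2 = 0 has discriminant (-2)² - 4·(2) = -4 < 0, so r = 1 ± i.
Hence q_h = C1*cos(t)*exp(t) + C2*exp(t)*sin(t).
Try q_p = A*cos(2*t) + B*sin(2*t). Substituting and equating the coefficients of cos(2t) and sin(2t) gives A = -2/5, B = -4/5, so q_p = -4*sin(2*t)/5 - 2*cos(2*t)/5.
General solution: q = -4*sin(2*t)/5 - 2*cos(2*t)/5 + C1*cos(t)*exp(t) + C2*exp(t)*sin(t).
Apply the initial conditions: q(0) = -2/5 + C1 = 3 and q'(0) = -8/5 + C1 + C2 = 5. Solving gives C1 = 17/5, C2 = 16/5.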